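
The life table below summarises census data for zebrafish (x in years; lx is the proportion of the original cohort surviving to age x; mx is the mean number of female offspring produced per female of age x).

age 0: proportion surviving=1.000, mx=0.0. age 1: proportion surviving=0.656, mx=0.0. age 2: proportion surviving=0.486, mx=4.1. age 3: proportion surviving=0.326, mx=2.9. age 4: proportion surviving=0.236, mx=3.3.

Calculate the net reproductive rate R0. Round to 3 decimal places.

3.717

lx·mx by age: 0, 0, 1.9926, 0.9454, 0.7788
R0 = Σ lx·mx = 3.7168 → 3.717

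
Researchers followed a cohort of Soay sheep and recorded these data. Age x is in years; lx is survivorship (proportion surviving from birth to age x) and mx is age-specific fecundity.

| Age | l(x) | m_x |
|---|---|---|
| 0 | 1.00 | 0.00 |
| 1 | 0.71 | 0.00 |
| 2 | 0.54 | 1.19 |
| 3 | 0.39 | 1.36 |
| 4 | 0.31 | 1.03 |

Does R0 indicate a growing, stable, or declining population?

R0 = Σ lx·mx = 0 + 0 + 0.6426 + 0.5304 + 0.3193 = 1.4923
R0 > 1, so the population is growing.

growing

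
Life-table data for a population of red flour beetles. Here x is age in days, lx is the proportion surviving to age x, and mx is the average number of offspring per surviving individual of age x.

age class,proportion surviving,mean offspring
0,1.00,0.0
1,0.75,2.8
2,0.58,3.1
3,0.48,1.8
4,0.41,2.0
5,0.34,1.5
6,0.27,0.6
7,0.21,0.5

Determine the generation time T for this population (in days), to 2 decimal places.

2.49

lx·mx: 0, 2.1, 1.798, 0.864, 0.82, 0.51, 0.162, 0.105 → R0 = 6.359
x·lx·mx: 0, 2.1, 3.596, 2.592, 3.28, 2.55, 0.972, 0.735 → Σ = 15.825
T = 15.825 / 6.359 = 2.488599… → 2.49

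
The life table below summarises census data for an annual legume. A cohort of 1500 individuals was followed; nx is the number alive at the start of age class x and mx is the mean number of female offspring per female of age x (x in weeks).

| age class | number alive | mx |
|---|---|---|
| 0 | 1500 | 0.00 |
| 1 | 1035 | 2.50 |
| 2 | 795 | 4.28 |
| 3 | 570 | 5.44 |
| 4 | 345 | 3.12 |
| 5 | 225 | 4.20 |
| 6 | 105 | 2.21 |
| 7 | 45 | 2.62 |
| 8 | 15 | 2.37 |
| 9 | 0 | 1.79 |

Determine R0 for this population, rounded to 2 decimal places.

lx = nx/n0 = nx/1500: 1, 0.69, 0.53, 0.38, 0.23, 0.15, 0.07, 0.03, 0.01, 0
lx·mx by age: 0, 1.725, 2.2684, 2.0672, 0.7176, 0.63, 0.1547, 0.0786, 0.0237, 0
R0 = Σ lx·mx = 7.6652 → 7.67

7.67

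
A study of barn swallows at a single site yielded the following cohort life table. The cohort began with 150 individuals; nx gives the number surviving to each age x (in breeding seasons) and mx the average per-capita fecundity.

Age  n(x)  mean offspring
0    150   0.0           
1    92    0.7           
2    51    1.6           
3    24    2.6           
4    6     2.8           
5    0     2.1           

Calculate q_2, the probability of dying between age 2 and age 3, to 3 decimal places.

lx = nx/n0 = nx/150: 1, 0.61333…, 0.34, 0.16, 0.04, 0
q_2 = (l_2 − l_3) / l_2 = (0.34 − 0.16) / 0.34
     = 0.18 / 0.34 = 0.529412… → 0.529

0.529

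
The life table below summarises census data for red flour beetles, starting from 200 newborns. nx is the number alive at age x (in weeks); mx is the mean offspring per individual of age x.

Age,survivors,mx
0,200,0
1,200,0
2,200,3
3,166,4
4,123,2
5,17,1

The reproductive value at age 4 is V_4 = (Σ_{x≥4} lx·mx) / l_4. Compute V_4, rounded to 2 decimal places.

lx = nx/n0 = nx/200: 1, 1, 1, 0.83, 0.615, 0.085
lx·mx for x ≥ 4: 1.23, 0.085 → sum = 1.315
V_4 = 1.315 / l_4 = 1.315 / 0.615 = 2.138211… → 2.14

2.14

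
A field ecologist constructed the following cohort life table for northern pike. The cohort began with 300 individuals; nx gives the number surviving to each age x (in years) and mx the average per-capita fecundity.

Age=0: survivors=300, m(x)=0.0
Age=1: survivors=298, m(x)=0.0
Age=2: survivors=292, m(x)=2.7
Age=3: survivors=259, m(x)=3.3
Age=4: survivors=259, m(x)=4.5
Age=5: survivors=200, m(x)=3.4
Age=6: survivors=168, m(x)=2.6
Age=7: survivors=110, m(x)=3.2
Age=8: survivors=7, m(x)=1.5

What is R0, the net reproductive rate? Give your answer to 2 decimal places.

14.29

lx = nx/n0 = nx/300: 1, 0.99333…, 0.97333…, 0.86333…, 0.86333…, 0.66667…, 0.56, 0.36667…, 0.02333…
lx·mx by age: 0, 0, 2.628…, 2.849…, 3.885…, 2.266667…, 1.456, 1.173333…, 0.035…
R0 = Σ lx·mx = 14.293… → 14.29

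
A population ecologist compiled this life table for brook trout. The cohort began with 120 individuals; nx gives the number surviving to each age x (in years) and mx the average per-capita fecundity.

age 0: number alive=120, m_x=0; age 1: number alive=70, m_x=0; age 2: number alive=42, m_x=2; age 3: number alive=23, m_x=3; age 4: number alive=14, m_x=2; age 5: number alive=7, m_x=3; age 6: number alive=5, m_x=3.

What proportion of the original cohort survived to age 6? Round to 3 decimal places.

l_6 = n_6/n_0 = 5/120 = 0.041667… → 0.042

0.042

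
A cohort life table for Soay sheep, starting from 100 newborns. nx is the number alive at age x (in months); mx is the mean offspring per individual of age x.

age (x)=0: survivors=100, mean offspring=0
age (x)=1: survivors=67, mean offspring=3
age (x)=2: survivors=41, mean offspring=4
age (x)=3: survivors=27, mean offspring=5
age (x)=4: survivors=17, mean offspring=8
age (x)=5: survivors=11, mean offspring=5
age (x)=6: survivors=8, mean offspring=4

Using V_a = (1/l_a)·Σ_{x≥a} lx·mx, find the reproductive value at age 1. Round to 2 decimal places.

10.79

lx = nx/n0 = nx/100: 1, 0.67, 0.41, 0.27, 0.17, 0.11, 0.08
lx·mx for x ≥ 1: 2.01, 1.64, 1.35, 1.36, 0.55, 0.32 → sum = 7.23
V_1 = 7.23 / l_1 = 7.23 / 0.67 = 10.791045… → 10.79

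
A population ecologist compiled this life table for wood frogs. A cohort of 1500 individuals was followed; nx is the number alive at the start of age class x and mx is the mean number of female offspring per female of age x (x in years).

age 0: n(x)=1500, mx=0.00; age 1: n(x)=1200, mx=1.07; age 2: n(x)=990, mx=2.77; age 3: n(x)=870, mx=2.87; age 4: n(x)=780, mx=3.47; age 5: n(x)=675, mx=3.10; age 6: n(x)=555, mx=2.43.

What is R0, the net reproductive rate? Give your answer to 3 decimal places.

8.447

lx = nx/n0 = nx/1500: 1, 0.8, 0.66, 0.58, 0.52, 0.45, 0.37
lx·mx by age: 0, 0.856, 1.8282, 1.6646, 1.8044, 1.395, 0.8991
R0 = Σ lx·mx = 8.4473 → 8.447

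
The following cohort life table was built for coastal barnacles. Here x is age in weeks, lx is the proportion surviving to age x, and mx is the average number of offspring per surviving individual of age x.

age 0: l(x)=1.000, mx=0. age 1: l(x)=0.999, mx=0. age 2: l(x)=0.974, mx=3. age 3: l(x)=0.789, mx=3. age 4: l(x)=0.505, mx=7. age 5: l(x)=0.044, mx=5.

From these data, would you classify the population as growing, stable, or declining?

R0 = Σ lx·mx = 0 + 0 + 2.922 + 2.367 + 3.535 + 0.22 = 9.044
R0 > 1, so the population is growing.

growing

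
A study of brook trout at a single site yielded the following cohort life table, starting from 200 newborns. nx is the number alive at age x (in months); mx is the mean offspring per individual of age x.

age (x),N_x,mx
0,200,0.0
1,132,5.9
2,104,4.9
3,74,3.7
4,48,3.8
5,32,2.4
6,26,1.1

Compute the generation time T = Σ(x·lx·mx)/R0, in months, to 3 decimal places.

lx = nx/n0 = nx/200: 1, 0.66, 0.52, 0.37, 0.24, 0.16, 0.13
lx·mx: 0, 3.894, 2.548, 1.369, 0.912, 0.384, 0.143 → R0 = 9.25
x·lx·mx: 0, 3.894, 5.096, 4.107, 3.648, 1.92, 0.858 → Σ = 19.523
T = 19.523 / 9.25 = 2.110595… → 2.111

2.111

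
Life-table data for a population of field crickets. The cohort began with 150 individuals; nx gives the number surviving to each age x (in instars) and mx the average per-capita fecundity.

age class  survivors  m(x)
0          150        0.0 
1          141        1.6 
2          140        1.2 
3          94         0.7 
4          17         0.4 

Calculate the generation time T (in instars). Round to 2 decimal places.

lx = nx/n0 = nx/150: 1, 0.94, 0.93333…, 0.62667…, 0.11333…
lx·mx: 0, 1.504, 1.12…, 0.438667…, 0.045333… → R0 = 3.108…
x·lx·mx: 0, 1.504, 2.24…, 1.316…, 0.181333… → Σ = 5.241333…
T = 5.241333… / 3.108… = 1.686401… → 1.69

1.69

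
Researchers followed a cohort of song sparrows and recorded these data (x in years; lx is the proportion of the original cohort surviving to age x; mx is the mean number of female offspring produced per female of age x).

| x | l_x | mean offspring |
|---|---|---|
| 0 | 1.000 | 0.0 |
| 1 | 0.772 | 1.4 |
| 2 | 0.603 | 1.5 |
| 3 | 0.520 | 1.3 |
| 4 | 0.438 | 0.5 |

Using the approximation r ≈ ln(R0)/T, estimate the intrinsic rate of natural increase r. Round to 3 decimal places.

R0 = Σ lx·mx = 0 + 1.0808 + 0.9045 + 0.676 + 0.219 = 2.8803
Σ x·lx·mx = 5.7938; T = 5.7938/2.8803 = 2.01153…
r ≈ ln(R0)/T = ln(2.8803)/2.01153… = 0.52592… → 0.526

0.526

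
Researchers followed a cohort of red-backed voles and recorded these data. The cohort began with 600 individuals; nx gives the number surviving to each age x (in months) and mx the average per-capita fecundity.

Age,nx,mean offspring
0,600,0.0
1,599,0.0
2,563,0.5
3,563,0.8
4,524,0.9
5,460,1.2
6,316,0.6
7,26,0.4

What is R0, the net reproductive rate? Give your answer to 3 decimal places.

3.259

lx = nx/n0 = nx/600: 1, 0.99833…, 0.93833…, 0.93833…, 0.87333…, 0.76667…, 0.52667…, 0.04333…
lx·mx by age: 0, 0, 0.469167…, 0.750667…, 0.786…, 0.92…, 0.316…, 0.017333…
R0 = Σ lx·mx = 3.259167… → 3.259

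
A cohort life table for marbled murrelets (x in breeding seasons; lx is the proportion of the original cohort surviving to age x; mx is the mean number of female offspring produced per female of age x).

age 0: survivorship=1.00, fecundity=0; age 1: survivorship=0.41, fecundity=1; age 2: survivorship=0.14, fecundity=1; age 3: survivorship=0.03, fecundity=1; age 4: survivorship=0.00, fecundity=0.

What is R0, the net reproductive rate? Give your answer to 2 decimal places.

0.58

lx·mx by age: 0, 0.41, 0.14, 0.03, 0
R0 = Σ lx·mx = 0.58 → 0.58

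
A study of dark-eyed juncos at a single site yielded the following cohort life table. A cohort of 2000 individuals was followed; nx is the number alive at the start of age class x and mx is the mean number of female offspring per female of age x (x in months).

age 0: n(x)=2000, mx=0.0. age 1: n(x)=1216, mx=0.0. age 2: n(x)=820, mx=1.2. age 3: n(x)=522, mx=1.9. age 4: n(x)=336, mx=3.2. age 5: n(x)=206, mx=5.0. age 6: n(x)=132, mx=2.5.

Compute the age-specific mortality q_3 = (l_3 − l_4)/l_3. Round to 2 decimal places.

0.36

lx = nx/n0 = nx/2000: 1, 0.608, 0.41, 0.261, 0.168, 0.103, 0.066
q_3 = (l_3 − l_4) / l_3 = (0.261 − 0.168) / 0.261
     = 0.093 / 0.261 = 0.356322… → 0.36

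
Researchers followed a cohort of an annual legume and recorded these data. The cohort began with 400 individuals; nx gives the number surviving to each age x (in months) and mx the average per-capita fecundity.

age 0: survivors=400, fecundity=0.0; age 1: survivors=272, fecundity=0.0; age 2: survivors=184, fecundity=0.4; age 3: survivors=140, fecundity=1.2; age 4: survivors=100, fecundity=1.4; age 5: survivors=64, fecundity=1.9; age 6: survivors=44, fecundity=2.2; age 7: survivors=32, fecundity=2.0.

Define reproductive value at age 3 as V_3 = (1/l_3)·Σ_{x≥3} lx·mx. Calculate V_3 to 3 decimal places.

lx = nx/n0 = nx/400: 1, 0.68, 0.46, 0.35, 0.25, 0.16, 0.11, 0.08
lx·mx for x ≥ 3: 0.42, 0.35, 0.304, 0.242, 0.16 → sum = 1.476
V_3 = 1.476 / l_3 = 1.476 / 0.35 = 4.217143… → 4.217

4.217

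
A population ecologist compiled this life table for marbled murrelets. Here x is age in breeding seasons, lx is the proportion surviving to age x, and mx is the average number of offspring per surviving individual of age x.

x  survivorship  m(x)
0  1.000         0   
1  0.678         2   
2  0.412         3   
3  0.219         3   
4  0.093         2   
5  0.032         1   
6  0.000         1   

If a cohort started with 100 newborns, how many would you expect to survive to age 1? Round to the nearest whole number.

Expected survivors = N0 · l_1 = 100 × 0.678 = 67.8 → 68

68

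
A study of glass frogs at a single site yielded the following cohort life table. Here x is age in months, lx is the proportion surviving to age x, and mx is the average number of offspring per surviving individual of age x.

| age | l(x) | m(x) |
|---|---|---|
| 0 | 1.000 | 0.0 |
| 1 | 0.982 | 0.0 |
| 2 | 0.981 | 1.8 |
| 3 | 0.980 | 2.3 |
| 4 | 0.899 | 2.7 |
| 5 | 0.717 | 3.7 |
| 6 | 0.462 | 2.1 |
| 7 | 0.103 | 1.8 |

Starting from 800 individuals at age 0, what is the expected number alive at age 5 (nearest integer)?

574

Expected survivors = N0 · l_5 = 800 × 0.717 = 573.6 → 574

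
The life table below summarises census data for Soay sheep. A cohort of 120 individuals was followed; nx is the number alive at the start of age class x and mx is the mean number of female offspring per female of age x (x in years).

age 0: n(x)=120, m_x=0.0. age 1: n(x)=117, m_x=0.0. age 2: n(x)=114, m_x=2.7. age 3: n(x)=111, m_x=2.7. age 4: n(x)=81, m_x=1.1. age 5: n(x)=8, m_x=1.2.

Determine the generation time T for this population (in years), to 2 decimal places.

2.72

lx = nx/n0 = nx/120: 1, 0.975, 0.95, 0.925, 0.675, 0.06667…
lx·mx: 0, 0, 2.565, 2.4975, 0.7425, 0.08… → R0 = 5.885…
x·lx·mx: 0, 0, 5.13, 7.4925, 2.97, 0.4… → Σ = 15.9925…
T = 15.9925… / 5.885… = 2.717502… → 2.72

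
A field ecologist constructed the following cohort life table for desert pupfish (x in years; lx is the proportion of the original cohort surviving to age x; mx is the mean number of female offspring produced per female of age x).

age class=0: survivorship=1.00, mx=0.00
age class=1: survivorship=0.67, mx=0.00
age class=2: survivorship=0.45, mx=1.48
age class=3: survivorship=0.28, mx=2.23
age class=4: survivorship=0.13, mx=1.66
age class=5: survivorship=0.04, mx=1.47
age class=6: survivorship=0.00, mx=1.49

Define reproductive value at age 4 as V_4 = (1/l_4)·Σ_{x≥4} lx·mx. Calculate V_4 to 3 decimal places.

2.112

lx·mx for x ≥ 4: 0.2158, 0.0588, 0 → sum = 0.2746
V_4 = 0.2746 / l_4 = 0.2746 / 0.13 = 2.112308… → 2.112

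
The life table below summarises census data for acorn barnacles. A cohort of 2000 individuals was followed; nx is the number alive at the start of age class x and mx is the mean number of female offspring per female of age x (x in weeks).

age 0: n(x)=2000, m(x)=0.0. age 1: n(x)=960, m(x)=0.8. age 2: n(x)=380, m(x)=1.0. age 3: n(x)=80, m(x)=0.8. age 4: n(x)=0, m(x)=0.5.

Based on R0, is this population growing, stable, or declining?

lx = nx/n0 = nx/2000: 1, 0.48, 0.19, 0.04, 0
R0 = Σ lx·mx = 0 + 0.384 + 0.19 + 0.032 + 0 = 0.606
R0 < 1, so the population is declining.

declining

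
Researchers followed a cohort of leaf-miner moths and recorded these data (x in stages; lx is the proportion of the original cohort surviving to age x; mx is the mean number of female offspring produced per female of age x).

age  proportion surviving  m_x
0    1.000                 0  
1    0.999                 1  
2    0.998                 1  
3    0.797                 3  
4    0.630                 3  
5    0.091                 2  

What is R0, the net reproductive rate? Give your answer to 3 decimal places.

6.460

lx·mx by age: 0, 0.999, 0.998, 2.391, 1.89, 0.182
R0 = Σ lx·mx = 6.46 → 6.460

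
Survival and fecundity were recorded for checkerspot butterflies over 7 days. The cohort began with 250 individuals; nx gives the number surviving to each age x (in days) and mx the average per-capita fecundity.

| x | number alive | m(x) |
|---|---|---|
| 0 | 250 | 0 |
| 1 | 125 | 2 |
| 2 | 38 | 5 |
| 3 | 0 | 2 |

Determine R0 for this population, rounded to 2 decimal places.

1.76

lx = nx/n0 = nx/250: 1, 0.5, 0.152, 0
lx·mx by age: 0, 1, 0.76, 0
R0 = Σ lx·mx = 1.76 → 1.76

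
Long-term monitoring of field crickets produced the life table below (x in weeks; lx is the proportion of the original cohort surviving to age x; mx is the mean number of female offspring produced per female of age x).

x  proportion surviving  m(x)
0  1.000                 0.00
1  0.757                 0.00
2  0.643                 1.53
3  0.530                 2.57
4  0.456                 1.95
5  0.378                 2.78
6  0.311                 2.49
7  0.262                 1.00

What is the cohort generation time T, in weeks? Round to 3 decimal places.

4.011

lx·mx: 0, 0, 0.98379, 1.3621, 0.8892, 1.05084, 0.77439, 0.262 → R0 = 5.32232
x·lx·mx: 0, 0, 1.96758, 4.0863, 3.5568, 5.2542, 4.64634, 1.834 → Σ = 21.34522
T = 21.34522 / 5.32232 = 4.01051… → 4.011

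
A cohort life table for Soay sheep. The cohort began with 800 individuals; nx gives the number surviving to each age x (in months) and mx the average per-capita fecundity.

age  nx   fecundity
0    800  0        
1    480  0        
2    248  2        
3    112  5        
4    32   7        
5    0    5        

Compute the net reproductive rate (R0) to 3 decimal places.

1.600

lx = nx/n0 = nx/800: 1, 0.6, 0.31, 0.14, 0.04, 0
lx·mx by age: 0, 0, 0.62, 0.7, 0.28, 0
R0 = Σ lx·mx = 1.6 → 1.600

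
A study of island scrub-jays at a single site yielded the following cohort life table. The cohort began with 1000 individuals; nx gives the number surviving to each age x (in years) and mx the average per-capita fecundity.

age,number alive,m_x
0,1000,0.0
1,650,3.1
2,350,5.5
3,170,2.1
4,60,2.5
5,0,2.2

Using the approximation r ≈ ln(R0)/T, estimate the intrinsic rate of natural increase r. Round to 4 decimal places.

0.8806

lx = nx/n0 = nx/1000: 1, 0.65, 0.35, 0.17, 0.06, 0
R0 = Σ lx·mx = 0 + 2.015 + 1.925 + 0.357 + 0.15 + 0 = 4.447
Σ x·lx·mx = 7.536; T = 7.536/4.447 = 1.69463…
r ≈ ln(R0)/T = ln(4.447)/1.69463… = 0.880566… → 0.8806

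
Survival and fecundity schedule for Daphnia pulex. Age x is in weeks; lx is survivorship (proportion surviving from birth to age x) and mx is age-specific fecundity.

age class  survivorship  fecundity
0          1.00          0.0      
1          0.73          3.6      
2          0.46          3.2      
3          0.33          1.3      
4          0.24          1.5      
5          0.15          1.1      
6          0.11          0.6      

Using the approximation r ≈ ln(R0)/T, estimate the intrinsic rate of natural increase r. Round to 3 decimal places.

0.878

R0 = Σ lx·mx = 0 + 2.628 + 1.472 + 0.429 + 0.36 + 0.165 + 0.066 = 5.12
Σ x·lx·mx = 9.52; T = 9.52/5.12 = 1.85938…
r ≈ ln(R0)/T = ln(5.12)/1.85938… = 0.87834… → 0.878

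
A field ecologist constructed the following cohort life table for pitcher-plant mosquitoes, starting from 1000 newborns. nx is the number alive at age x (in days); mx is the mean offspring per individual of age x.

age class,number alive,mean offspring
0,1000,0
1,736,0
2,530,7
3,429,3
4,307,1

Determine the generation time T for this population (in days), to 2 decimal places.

lx = nx/n0 = nx/1000: 1, 0.736, 0.53, 0.429, 0.307
lx·mx: 0, 0, 3.71, 1.287, 0.307 → R0 = 5.304
x·lx·mx: 0, 0, 7.42, 3.861, 1.228 → Σ = 12.509
T = 12.509 / 5.304 = 2.358409… → 2.36

2.36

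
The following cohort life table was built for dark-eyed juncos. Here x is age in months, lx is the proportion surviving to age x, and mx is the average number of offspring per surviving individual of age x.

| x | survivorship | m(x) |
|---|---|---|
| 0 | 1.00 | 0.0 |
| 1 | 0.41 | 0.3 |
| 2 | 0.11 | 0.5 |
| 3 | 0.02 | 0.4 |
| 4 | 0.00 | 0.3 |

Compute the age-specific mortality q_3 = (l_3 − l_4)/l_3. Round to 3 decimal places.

1.000

q_3 = (l_3 − l_4) / l_3 = (0.02 − 0) / 0.02
     = 0.02 / 0.02 = 1 → 1.000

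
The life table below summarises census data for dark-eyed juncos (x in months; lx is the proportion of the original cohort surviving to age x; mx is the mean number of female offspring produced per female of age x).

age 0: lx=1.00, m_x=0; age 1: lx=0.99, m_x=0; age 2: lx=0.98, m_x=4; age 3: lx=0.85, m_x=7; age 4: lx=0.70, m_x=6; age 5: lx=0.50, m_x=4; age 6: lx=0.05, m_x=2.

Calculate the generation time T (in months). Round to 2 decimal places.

lx·mx: 0, 0, 3.92, 5.95, 4.2, 2, 0.1 → R0 = 16.17
x·lx·mx: 0, 0, 7.84, 17.85, 16.8, 10, 0.6 → Σ = 53.09
T = 53.09 / 16.17 = 3.283241… → 3.28

3.28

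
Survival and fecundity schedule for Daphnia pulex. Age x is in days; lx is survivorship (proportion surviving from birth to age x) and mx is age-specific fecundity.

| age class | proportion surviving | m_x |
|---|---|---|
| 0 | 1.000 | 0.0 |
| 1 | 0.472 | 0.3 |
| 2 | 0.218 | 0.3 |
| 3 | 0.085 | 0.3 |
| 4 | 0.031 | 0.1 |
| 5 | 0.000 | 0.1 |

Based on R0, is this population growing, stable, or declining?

declining

R0 = Σ lx·mx = 0 + 0.1416 + 0.0654 + 0.0255 + 0.0031 + 0 = 0.2356
R0 < 1, so the population is declining.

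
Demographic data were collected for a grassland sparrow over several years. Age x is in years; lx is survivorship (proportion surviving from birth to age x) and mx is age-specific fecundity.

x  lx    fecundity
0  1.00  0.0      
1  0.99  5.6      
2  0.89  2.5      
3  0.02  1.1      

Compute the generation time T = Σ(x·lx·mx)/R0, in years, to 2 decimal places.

lx·mx: 0, 5.544, 2.225, 0.022 → R0 = 7.791
x·lx·mx: 0, 5.544, 4.45, 0.066 → Σ = 10.06
T = 10.06 / 7.791 = 1.291233… → 1.29

1.29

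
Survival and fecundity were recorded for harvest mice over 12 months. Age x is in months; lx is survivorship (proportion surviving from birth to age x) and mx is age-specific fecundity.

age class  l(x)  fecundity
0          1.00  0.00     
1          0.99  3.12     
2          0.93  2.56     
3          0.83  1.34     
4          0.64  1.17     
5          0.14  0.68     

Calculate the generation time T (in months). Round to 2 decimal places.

1.97

lx·mx: 0, 3.0888, 2.3808, 1.1122, 0.7488, 0.0952 → R0 = 7.4258
x·lx·mx: 0, 3.0888, 4.7616, 3.3366, 2.9952, 0.476 → Σ = 14.6582
T = 14.6582 / 7.4258 = 1.973956… → 1.97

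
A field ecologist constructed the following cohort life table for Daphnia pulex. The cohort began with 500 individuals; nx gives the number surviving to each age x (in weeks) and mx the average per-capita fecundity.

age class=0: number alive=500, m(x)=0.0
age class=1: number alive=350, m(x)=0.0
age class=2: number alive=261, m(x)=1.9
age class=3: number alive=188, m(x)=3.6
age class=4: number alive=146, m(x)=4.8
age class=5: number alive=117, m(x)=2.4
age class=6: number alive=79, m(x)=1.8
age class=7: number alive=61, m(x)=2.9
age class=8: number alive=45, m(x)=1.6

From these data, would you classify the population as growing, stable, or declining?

lx = nx/n0 = nx/500: 1, 0.7, 0.522, 0.376, 0.292, 0.234, 0.158, 0.122, 0.09
R0 = Σ lx·mx = 0 + 0 + 0.9918 + 1.3536 + 1.4016 + 0.5616 + 0.2844 + 0.3538 + 0.144 = 5.0908
R0 > 1, so the population is growing.

growing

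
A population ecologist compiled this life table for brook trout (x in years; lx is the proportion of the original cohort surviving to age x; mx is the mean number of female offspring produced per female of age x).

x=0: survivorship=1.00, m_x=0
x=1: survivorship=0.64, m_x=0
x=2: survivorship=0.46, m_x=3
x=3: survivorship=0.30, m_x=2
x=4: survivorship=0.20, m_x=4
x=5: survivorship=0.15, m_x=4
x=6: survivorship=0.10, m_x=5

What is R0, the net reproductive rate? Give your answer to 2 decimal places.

3.88

lx·mx by age: 0, 0, 1.38, 0.6, 0.8, 0.6, 0.5
R0 = Σ lx·mx = 3.88 → 3.88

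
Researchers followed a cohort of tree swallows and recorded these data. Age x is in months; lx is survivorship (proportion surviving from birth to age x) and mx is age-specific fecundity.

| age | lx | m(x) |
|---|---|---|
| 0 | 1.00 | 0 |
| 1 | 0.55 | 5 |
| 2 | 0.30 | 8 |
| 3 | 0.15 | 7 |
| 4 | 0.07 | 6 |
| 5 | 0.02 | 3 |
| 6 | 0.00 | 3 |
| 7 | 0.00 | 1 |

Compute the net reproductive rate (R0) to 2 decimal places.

lx·mx by age: 0, 2.75, 2.4, 1.05, 0.42, 0.06, 0, 0
R0 = Σ lx·mx = 6.68 → 6.68

6.68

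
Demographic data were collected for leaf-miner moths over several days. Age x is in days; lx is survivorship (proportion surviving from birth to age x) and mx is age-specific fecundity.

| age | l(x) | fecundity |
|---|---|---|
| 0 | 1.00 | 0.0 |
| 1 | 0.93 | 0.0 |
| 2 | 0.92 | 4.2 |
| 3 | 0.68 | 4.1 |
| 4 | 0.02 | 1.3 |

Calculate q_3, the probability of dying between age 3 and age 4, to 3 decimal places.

0.971

q_3 = (l_3 − l_4) / l_3 = (0.68 − 0.02) / 0.68
     = 0.66 / 0.68 = 0.970588… → 0.971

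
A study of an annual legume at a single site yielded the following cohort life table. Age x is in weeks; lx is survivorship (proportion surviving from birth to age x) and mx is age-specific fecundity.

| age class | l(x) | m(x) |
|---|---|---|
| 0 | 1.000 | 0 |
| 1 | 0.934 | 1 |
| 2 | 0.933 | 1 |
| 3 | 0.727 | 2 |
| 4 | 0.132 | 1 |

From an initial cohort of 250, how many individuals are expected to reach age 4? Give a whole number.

Expected survivors = N0 · l_4 = 250 × 0.132 = 33 → 33

33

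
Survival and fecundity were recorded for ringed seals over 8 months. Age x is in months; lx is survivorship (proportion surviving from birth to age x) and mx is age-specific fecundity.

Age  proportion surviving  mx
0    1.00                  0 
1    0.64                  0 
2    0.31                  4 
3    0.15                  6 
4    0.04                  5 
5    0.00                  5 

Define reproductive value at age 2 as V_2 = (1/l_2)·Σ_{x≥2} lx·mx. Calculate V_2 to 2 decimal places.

lx·mx for x ≥ 2: 1.24, 0.9, 0.2, 0 → sum = 2.34
V_2 = 2.34 / l_2 = 2.34 / 0.31 = 7.548387… → 7.55

7.55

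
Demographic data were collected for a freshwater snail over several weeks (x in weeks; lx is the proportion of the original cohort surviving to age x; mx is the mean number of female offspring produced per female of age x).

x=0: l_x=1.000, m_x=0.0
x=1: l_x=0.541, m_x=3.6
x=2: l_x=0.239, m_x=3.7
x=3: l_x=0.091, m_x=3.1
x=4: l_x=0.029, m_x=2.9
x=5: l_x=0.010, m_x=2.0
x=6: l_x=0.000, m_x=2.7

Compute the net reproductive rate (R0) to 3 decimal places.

3.218

lx·mx by age: 0, 1.9476, 0.8843, 0.2821, 0.0841, 0.02, 0
R0 = Σ lx·mx = 3.2181 → 3.218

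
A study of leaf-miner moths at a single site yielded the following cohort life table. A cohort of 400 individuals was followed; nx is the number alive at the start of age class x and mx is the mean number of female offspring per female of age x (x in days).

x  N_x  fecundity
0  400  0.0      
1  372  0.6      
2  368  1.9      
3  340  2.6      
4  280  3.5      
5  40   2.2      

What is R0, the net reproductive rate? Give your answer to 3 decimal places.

7.186

lx = nx/n0 = nx/400: 1, 0.93, 0.92, 0.85, 0.7, 0.1
lx·mx by age: 0, 0.558, 1.748, 2.21, 2.45, 0.22
R0 = Σ lx·mx = 7.186 → 7.186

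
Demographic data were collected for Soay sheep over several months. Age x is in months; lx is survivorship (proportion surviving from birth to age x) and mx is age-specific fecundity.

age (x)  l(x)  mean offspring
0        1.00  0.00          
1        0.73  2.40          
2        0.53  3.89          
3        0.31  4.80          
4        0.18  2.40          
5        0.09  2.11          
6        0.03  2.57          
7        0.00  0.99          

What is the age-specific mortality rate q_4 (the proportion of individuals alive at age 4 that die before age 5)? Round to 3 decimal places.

0.500

q_4 = (l_4 − l_5) / l_4 = (0.18 − 0.09) / 0.18
     = 0.09 / 0.18 = 0.5 → 0.500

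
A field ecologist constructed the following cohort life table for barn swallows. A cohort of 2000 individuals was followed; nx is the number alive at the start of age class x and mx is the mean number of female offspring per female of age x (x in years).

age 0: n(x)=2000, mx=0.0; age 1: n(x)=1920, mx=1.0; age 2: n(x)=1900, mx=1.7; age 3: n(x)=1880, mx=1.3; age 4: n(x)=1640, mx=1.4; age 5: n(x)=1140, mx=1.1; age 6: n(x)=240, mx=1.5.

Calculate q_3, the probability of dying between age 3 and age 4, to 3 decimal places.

lx = nx/n0 = nx/2000: 1, 0.96, 0.95, 0.94, 0.82, 0.57, 0.12
q_3 = (l_3 − l_4) / l_3 = (0.94 − 0.82) / 0.94
     = 0.12 / 0.94 = 0.12766… → 0.128

0.128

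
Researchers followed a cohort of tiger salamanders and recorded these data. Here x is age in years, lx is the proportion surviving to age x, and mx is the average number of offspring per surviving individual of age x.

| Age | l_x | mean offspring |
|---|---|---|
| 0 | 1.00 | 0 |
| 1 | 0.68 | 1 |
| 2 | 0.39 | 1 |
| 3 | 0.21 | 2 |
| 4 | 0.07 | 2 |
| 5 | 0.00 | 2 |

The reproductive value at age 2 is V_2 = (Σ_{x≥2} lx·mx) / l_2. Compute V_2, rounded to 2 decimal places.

lx·mx for x ≥ 2: 0.39, 0.42, 0.14, 0 → sum = 0.95
V_2 = 0.95 / l_2 = 0.95 / 0.39 = 2.435897… → 2.44

2.44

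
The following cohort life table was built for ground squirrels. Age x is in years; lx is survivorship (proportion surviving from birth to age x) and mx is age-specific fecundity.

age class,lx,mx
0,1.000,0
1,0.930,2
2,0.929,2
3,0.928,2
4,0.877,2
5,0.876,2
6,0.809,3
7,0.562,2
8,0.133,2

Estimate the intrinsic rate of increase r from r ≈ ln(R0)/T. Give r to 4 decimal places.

0.6406

R0 = Σ lx·mx = 0 + 1.86 + 1.858 + 1.856 + 1.754 + 1.752 + 2.427 + 1.124 + 0.266 = 12.897
Σ x·lx·mx = 51.478; T = 51.478/12.897 = 3.99147…
r ≈ ln(R0)/T = ln(12.897)/3.99147… = 0.640615… → 0.6406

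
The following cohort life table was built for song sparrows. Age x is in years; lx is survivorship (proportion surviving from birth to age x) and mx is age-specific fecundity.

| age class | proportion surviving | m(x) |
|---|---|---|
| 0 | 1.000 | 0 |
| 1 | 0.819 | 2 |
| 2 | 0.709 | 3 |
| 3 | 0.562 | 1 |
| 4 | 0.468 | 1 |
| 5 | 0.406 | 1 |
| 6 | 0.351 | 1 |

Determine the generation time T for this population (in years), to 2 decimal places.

2.45

lx·mx: 0, 1.638, 2.127, 0.562, 0.468, 0.406, 0.351 → R0 = 5.552
x·lx·mx: 0, 1.638, 4.254, 1.686, 1.872, 2.03, 2.106 → Σ = 13.586
T = 13.586 / 5.552 = 2.447046… → 2.45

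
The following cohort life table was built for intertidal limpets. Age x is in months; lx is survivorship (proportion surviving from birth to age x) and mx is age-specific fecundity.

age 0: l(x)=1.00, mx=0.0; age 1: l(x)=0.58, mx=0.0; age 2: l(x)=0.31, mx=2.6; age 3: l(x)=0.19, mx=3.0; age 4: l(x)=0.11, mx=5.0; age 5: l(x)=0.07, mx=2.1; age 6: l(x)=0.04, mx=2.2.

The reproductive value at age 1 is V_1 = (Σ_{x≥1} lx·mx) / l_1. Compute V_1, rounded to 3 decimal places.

3.726

lx·mx for x ≥ 1: 0, 0.806, 0.57, 0.55, 0.147, 0.088 → sum = 2.161
V_1 = 2.161 / l_1 = 2.161 / 0.58 = 3.725862… → 3.726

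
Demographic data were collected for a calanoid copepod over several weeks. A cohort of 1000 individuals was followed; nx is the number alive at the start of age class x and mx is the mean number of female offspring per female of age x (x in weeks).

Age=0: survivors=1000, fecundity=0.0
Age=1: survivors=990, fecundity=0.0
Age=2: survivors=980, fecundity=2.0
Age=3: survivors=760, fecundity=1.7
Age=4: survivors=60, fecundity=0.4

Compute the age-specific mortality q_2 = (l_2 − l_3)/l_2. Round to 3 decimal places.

lx = nx/n0 = nx/1000: 1, 0.99, 0.98, 0.76, 0.06
q_2 = (l_2 − l_3) / l_2 = (0.98 − 0.76) / 0.98
     = 0.22 / 0.98 = 0.22449… → 0.224

0.224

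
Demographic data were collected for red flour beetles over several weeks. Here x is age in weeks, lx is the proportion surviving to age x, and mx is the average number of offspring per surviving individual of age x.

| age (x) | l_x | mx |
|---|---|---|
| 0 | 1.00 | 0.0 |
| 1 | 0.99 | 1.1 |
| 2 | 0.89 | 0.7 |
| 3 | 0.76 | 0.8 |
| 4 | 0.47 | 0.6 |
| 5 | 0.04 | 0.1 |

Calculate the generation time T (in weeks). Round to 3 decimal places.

lx·mx: 0, 1.089, 0.623, 0.608, 0.282, 0.004 → R0 = 2.606
x·lx·mx: 0, 1.089, 1.246, 1.824, 1.128, 0.02 → Σ = 5.307
T = 5.307 / 2.606 = 2.036454… → 2.036

2.036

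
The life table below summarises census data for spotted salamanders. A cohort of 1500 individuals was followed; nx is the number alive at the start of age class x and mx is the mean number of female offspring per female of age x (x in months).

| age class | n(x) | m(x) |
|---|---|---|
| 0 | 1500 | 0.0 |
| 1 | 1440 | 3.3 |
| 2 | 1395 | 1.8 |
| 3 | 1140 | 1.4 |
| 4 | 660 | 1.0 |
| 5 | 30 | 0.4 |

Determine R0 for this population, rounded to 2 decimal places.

6.35

lx = nx/n0 = nx/1500: 1, 0.96, 0.93, 0.76, 0.44, 0.02
lx·mx by age: 0, 3.168, 1.674, 1.064, 0.44, 0.008
R0 = Σ lx·mx = 6.354 → 6.35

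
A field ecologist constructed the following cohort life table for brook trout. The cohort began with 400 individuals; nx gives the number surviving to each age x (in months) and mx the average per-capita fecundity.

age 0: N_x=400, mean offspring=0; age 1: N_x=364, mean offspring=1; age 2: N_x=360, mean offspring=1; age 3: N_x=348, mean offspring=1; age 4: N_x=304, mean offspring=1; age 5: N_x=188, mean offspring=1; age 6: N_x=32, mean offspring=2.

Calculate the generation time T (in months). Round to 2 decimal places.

lx = nx/n0 = nx/400: 1, 0.91, 0.9, 0.87, 0.76, 0.47, 0.08
lx·mx: 0, 0.91, 0.9, 0.87, 0.76, 0.47, 0.16 → R0 = 4.07
x·lx·mx: 0, 0.91, 1.8, 2.61, 3.04, 2.35, 0.96 → Σ = 11.67
T = 11.67 / 4.07 = 2.867322… → 2.87

2.87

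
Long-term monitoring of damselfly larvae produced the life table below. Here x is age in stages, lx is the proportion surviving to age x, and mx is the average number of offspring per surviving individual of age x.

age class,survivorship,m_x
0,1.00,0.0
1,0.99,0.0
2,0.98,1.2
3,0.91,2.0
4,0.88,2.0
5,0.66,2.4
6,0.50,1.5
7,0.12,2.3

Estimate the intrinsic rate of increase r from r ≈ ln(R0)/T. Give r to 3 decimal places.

0.504

R0 = Σ lx·mx = 0 + 0 + 1.176 + 1.82 + 1.76 + 1.584 + 0.75 + 0.276 = 7.366
Σ x·lx·mx = 29.204; T = 29.204/7.366 = 3.9647…
r ≈ ln(R0)/T = ln(7.366)/3.9647… = 0.50366… → 0.504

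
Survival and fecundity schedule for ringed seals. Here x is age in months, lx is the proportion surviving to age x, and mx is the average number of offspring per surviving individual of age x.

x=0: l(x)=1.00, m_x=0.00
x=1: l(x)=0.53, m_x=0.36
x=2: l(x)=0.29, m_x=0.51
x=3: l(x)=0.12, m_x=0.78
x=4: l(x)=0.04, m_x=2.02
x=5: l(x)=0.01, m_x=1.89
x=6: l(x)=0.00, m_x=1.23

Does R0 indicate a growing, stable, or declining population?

declining

R0 = Σ lx·mx = 0 + 0.1908 + 0.1479 + 0.0936 + 0.0808 + 0.0189 + 0 = 0.532
R0 < 1, so the population is declining.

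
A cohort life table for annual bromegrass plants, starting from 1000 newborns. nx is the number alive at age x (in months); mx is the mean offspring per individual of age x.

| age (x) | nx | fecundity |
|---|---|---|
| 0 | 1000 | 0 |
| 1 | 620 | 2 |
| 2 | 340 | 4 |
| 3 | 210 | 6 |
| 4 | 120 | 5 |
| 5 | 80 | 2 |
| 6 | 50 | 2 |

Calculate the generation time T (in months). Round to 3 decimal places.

2.445

lx = nx/n0 = nx/1000: 1, 0.62, 0.34, 0.21, 0.12, 0.08, 0.05
lx·mx: 0, 1.24, 1.36, 1.26, 0.6, 0.16, 0.1 → R0 = 4.72
x·lx·mx: 0, 1.24, 2.72, 3.78, 2.4, 0.8, 0.6 → Σ = 11.54
T = 11.54 / 4.72 = 2.444915… → 2.445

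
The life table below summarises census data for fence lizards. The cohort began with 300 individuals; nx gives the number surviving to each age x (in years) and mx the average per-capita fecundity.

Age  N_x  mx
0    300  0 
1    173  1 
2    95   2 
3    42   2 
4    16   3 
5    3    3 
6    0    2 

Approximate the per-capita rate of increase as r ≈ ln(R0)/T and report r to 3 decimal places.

0.251

lx = nx/n0 = nx/300: 1, 0.57667…, 0.31667…, 0.14, 0.05333…, 0.01, 0
R0 = Σ lx·mx = 0 + 0.57667… + 0.63333… + 0.28 + 0.16… + 0.03 + 0 = 1.68…
Σ x·lx·mx = 3.473333…; T = 3.473333…/1.68… = 2.06746…
r ≈ ln(R0)/T = ln(1.68…)/2.06746… = 0.25093… → 0.251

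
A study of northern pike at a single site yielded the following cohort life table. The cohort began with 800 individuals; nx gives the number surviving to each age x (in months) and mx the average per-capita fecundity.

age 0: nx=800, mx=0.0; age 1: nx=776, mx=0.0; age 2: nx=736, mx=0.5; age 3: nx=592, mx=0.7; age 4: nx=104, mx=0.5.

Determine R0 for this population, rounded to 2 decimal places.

lx = nx/n0 = nx/800: 1, 0.97, 0.92, 0.74, 0.13
lx·mx by age: 0, 0, 0.46, 0.518, 0.065
R0 = Σ lx·mx = 1.043 → 1.04

1.04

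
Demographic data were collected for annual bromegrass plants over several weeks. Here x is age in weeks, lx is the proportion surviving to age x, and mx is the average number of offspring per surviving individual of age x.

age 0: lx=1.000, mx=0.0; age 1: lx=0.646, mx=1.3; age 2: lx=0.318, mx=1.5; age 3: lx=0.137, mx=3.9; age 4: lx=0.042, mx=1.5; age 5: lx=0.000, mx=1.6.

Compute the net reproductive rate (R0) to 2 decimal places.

1.91

lx·mx by age: 0, 0.8398, 0.477, 0.5343, 0.063, 0
R0 = Σ lx·mx = 1.9141 → 1.91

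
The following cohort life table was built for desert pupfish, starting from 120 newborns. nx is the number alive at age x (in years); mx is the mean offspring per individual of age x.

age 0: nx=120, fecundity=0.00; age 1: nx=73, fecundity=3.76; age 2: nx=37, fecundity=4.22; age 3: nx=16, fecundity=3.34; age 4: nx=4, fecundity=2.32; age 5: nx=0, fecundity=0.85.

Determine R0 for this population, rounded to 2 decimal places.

4.11

lx = nx/n0 = nx/120: 1, 0.60833…, 0.30833…, 0.13333…, 0.03333…, 0
lx·mx by age: 0, 2.287333…, 1.301167…, 0.445333…, 0.077333…, 0
R0 = Σ lx·mx = 4.111167… → 4.11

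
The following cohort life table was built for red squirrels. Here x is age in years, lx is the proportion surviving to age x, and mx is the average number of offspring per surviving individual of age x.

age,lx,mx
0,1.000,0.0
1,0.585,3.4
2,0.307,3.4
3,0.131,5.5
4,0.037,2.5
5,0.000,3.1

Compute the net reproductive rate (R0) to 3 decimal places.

3.846

lx·mx by age: 0, 1.989, 1.0438, 0.7205, 0.0925, 0
R0 = Σ lx·mx = 3.8458 → 3.846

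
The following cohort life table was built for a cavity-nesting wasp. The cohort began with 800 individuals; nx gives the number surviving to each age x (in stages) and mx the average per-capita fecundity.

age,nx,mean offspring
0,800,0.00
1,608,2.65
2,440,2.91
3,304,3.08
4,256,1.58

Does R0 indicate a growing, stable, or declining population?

lx = nx/n0 = nx/800: 1, 0.76, 0.55, 0.38, 0.32
R0 = Σ lx·mx = 0 + 2.014 + 1.6005 + 1.1704 + 0.5056 = 5.2905
R0 > 1, so the population is growing.

growing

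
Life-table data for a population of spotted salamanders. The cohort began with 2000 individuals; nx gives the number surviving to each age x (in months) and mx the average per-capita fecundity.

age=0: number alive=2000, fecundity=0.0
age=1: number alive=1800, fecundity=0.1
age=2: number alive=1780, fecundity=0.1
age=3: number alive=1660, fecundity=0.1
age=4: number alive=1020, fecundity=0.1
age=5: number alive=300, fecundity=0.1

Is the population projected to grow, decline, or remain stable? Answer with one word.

declining

lx = nx/n0 = nx/2000: 1, 0.9, 0.89, 0.83, 0.51, 0.15
R0 = Σ lx·mx = 0 + 0.09 + 0.089 + 0.083 + 0.051 + 0.015 = 0.328
R0 < 1, so the population is declining.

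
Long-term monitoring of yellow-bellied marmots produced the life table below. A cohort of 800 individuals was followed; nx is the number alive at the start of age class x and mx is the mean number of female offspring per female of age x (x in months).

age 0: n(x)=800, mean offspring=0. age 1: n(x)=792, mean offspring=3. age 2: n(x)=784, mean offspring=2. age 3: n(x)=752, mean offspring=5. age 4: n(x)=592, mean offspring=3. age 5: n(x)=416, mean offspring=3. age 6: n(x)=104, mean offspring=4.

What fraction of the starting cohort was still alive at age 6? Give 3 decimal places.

0.130

l_6 = n_6/n_0 = 104/800 = 0.13 → 0.130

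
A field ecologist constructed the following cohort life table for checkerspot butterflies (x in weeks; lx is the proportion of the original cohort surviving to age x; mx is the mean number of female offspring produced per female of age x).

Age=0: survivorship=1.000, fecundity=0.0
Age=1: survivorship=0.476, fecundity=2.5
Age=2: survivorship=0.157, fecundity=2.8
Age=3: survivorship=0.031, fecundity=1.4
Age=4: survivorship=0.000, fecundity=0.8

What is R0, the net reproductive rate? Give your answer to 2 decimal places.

lx·mx by age: 0, 1.19, 0.4396, 0.0434, 0
R0 = Σ lx·mx = 1.673 → 1.67

1.67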